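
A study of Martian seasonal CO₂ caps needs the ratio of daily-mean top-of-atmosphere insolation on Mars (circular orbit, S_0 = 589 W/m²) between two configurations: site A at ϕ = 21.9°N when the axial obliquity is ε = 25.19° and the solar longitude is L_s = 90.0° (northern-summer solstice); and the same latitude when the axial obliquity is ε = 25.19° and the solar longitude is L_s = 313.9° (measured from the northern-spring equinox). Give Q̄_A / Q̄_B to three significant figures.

— Configuration A (ϕ=+21.9°):
Solar declination: sin δ = sin ε · sin L_s = sin 25.19° × sin 90.0° = 0.42562, so δ = +25.190°.
cos h₀ = −tan(+21.9°) tan(+25.190°) = -0.1891, h₀ = 1.7610 rad.
Bracket: h₀ sin ϕ sin δ + cos ϕ cos δ sin h₀ = 1.7610×0.37299×0.42562 + 0.92784×0.90490×0.98196 = 0.279562 + 0.824456 = 1.104018.
Q̄ = (S_0/π) × [bracket] = (589/π) × 1.104018 = 206.99 W/m².
— Configuration B (ϕ=+21.9°):
Solar declination: sin δ = sin ε · sin L_s = sin 25.19° × sin 313.9° = -0.30668, so δ = -17.859°.
cos h₀ = −tan(+21.9°) tan(-17.859°) = 0.1295, h₀ = 1.4409 rad.
Bracket: h₀ sin ϕ sin δ + cos ϕ cos δ sin h₀ = 1.4409×0.37299×-0.30668 + 0.92784×0.95181×0.99158 = -0.164822 + 0.875691 = 0.710869.
Q̄ = (S_0/π) × [bracket] = (589/π) × 0.710869 = 133.28 W/m².
Ratio Q̄_A / Q̄_B = 206.99 / 133.28 = 1.553.

Q̄_A / Q̄_B ≈ 1.55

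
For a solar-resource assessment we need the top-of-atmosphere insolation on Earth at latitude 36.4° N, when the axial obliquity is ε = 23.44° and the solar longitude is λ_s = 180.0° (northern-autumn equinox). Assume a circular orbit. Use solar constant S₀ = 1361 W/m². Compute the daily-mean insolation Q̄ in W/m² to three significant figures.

Q̄ ≈ 349 W/m²

Solar declination: sin δ = sin ε · sin λ_s = sin 23.44° × sin 180.0° = 0.00000, so δ = +0.000°.
cos H₀ = −tan(+36.4°) tan(+0.000°) = -0.0000, H₀ = 1.5708 rad.
Bracket: H₀ sin φ sin δ + cos φ cos δ sin H₀ = 1.5708×0.59342×0.00000 + 0.80489×1.00000×1.00000 = 0.000000 + 0.804890 = 0.804890.
Q̄ = (S₀/π) × [bracket] = (1361/π) × 0.804890 = 348.7 W/m².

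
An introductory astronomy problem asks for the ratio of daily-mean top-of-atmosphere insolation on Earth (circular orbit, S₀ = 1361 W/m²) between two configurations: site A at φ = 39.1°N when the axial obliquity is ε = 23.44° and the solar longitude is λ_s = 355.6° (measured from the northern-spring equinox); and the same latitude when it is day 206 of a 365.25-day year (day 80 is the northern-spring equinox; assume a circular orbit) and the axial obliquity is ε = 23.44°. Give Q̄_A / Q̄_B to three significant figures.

Q̄_A / Q̄_B ≈ 0.685

— Configuration A (φ=+39.1°):
Solar declination: sin δ = sin ε · sin λ_s = sin 23.44° × sin 355.6° = -0.03052, so δ = -1.749°.
cos H₀ = −tan(+39.1°) tan(-1.749°) = 0.0248, H₀ = 1.5460 rad.
Bracket: H₀ sin φ sin δ + cos φ cos δ sin H₀ = 1.5460×0.63068×-0.03052 + 0.77605×0.99953×0.99969 = -0.029758 + 0.775445 = 0.745687.
Q̄ = (S₀/π) × [bracket] = (1361/π) × 0.745687 = 323.05 W/m².
— Configuration B (φ=+39.1°):
Solar longitude: λ_s = 360° × (206 − 80)/365.25 = 124.189°.
sin δ = sin 23.44° × sin 124.189° = 0.32905, so δ = +19.211°.
cos H₀ = −tan(+39.1°) tan(+19.211°) = -0.2832, H₀ = 1.8579 rad.
Bracket: H₀ sin φ sin δ + cos φ cos δ sin H₀ = 1.8579×0.63068×0.32905 + 0.77605×0.94431×0.95907 = 0.385561 + 0.702837 = 1.088398.
Q̄ = (S₀/π) × [bracket] = (1361/π) × 1.088398 = 471.52 W/m².
Ratio Q̄_A / Q̄_B = 323.05 / 471.52 = 0.6851.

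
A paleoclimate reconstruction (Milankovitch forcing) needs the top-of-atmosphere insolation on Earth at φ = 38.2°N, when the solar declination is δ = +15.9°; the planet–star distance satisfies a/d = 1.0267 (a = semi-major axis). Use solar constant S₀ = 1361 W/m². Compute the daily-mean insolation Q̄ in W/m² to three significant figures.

Q̄ ≈ 475 W/m²

cos H₀ = −tan(+38.2°) tan(+15.900°) = -0.2242, H₀ = 1.7969 rad.
Bracket: H₀ sin φ sin δ + cos φ cos δ sin H₀ = 1.7969×0.61841×0.27396 + 0.78586×0.96174×0.97455 = 0.304430 + 0.736558 = 1.040988.
Inverse-square distance factor (a/d)² = 1.0267² = 1.054113.
Q̄ = (S₀/π) × 1.054113 × [bracket] = (1361/π) × 1.054113 × 1.040988 = 475.4 W/m².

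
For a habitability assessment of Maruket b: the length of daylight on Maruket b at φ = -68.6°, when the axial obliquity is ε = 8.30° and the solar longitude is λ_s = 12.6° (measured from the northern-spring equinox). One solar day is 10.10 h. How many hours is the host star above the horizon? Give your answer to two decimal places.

4.79 h

Solar declination: sin δ = sin ε · sin λ_s = sin 8.30° × sin 12.6° = 0.03149, so δ = +1.805°.
cos H₀ = −tan φ · tan δ = −tan(-68.6°) × tan(+1.805°) = 0.0804, so H₀ = 1.4903 rad = 85.39°.
Daylight = 2H₀/(2π) × 10.10 h = (1.4903/π) × 10.10 = 4.79 h.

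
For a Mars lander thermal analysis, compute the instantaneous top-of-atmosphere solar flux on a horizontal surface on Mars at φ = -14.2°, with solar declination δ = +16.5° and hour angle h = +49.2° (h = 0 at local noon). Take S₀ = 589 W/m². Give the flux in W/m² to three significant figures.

317 W/m²

cos θ_z = sin φ sin δ + cos φ cos δ cos h = -0.069671 + 0.607370 = 0.537699.
Flux = S₀ · cos θ_z = 589 × 0.537699 = 316.7 W/m².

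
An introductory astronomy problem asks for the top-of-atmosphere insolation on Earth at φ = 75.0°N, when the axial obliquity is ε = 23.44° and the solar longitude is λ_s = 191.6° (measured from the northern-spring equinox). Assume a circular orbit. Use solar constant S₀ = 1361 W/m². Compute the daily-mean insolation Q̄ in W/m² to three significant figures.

Q̄ ≈ 64.2 W/m²

Solar declination: sin δ = sin ε · sin λ_s = sin 23.44° × sin 191.6° = -0.07999, so δ = -4.588°.
cos H₀ = −tan(+75.0°) tan(-4.588°) = 0.2995, H₀ = 1.2667 rad.
Bracket: H₀ sin φ sin δ + cos φ cos δ sin H₀ = 1.2667×0.96593×-0.07999 + 0.25882×0.99680×0.95410 = -0.097871 + 0.246150 = 0.148279.
Q̄ = (S₀/π) × [bracket] = (1361/π) × 0.148279 = 64.24 W/m².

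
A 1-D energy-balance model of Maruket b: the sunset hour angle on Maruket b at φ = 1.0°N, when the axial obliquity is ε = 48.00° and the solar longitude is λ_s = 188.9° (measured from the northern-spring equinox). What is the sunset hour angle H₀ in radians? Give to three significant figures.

H₀ = 1.57 rad

Solar declination: sin δ = sin ε · sin λ_s = sin 48.00° × sin 188.9° = -0.11497, so δ = -6.602°.
cos H₀ = −tan φ · tan δ = −tan(+1.0°) × tan(-6.602°) = 0.0020, so H₀ = 1.5688 rad = 89.88°.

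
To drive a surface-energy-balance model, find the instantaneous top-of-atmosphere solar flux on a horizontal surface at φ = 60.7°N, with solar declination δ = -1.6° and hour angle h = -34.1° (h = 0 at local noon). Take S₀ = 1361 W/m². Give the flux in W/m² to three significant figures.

518 W/m²

cos θ_z = sin φ sin δ + cos φ cos δ cos h = -0.024350 + 0.405080 = 0.380730.
Flux = S₀ · cos θ_z = 1361 × 0.380730 = 518.2 W/m².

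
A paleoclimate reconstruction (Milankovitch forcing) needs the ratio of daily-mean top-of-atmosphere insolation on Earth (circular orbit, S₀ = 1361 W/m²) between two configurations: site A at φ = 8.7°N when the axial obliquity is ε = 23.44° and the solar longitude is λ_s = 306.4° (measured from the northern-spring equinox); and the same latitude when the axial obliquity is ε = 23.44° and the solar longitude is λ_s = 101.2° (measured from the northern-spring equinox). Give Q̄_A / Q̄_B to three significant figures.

— Configuration A (φ=+8.7°):
Solar declination: sin δ = sin ε · sin λ_s = sin 23.44° × sin 306.4° = -0.32018, so δ = -18.674°.
cos H₀ = −tan(+8.7°) tan(-18.674°) = 0.0517, H₀ = 1.5191 rad.
Bracket: H₀ sin φ sin δ + cos φ cos δ sin H₀ = 1.5191×0.15126×-0.32018 + 0.98849×0.94736×0.99866 = -0.073571 + 0.935201 = 0.861630.
Q̄ = (S₀/π) × [bracket] = (1361/π) × 0.861630 = 373.28 W/m².
— Configuration B (φ=+8.7°):
Solar declination: sin δ = sin ε · sin λ_s = sin 23.44° × sin 101.2° = 0.39021, so δ = +22.968°.
cos H₀ = −tan(+8.7°) tan(+22.968°) = -0.0649, H₀ = 1.6357 rad.
Bracket: H₀ sin φ sin δ + cos φ cos δ sin H₀ = 1.6357×0.15126×0.39021 + 0.98849×0.92072×0.99789 = 0.096544 + 0.908202 = 1.004746.
Q̄ = (S₀/π) × [bracket] = (1361/π) × 1.004746 = 435.28 W/m².
Ratio Q̄_A / Q̄_B = 373.28 / 435.28 = 0.8576.

Q̄_A / Q̄_B ≈ 0.858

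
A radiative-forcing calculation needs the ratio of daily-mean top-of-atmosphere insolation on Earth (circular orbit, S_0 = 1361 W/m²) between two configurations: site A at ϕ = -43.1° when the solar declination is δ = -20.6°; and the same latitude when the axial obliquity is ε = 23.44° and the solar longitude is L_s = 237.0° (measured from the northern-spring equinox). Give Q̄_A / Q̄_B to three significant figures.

Q̄_A / Q̄_B ≈ 1.02

— Configuration A (ϕ=-43.1°):
cos h₀ = −tan(-43.1°) tan(-20.600°) = -0.3517, h₀ = 1.9302 rad.
Bracket: h₀ sin ϕ sin δ + cos ϕ cos δ sin h₀ = 1.9302×-0.68327×-0.35184 + 0.73016×0.93606×0.93610 = 0.464023 + 0.639800 = 1.103823.
Q̄ = (S_0/π) × [bracket] = (1361/π) × 1.103823 = 478.20 W/m².
— Configuration B (ϕ=-43.1°):
Solar declination: sin δ = sin ε · sin L_s = sin 23.44° × sin 237.0° = -0.33361, so δ = -19.488°.
cos h₀ = −tan(-43.1°) tan(-19.488°) = -0.3312, h₀ = 1.9083 rad.
Bracket: h₀ sin ϕ sin δ + cos ϕ cos δ sin h₀ = 1.9083×-0.68327×-0.33361 + 0.73016×0.94271×0.94357 = 0.434989 + 0.649487 = 1.084476.
Q̄ = (S_0/π) × [bracket] = (1361/π) × 1.084476 = 469.82 W/m².
Ratio Q̄_A / Q̄_B = 478.20 / 469.82 = 1.018.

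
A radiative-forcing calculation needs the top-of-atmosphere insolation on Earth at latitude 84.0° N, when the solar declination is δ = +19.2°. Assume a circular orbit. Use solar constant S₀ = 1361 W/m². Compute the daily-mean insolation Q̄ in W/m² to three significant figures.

cos H₀ = −tan(+84.0°) tan(+19.200°) = -3.3133 ≤ −1 ⇒ polar day, H₀ = π.
Bracket: H₀ sin φ sin δ + cos φ cos δ sin H₀ = 3.1416×0.99452×0.32887 + 0.10453×0.94438×0.00000 = 1.027516 + 0.000000 = 1.027516.
Q̄ = (S₀/π) × [bracket] = (1361/π) × 1.027516 = 445.1 W/m².

Q̄ ≈ 445 W/m²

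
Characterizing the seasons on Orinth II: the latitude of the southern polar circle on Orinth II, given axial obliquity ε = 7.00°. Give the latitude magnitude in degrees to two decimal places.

The polar circle is the lowest latitude that experiences at least one full rotation of continuous darkness at the northern-summer solstice; it lies at |φ| = 90° − ε = 90° − 7.00° = 83.00°.

83.00°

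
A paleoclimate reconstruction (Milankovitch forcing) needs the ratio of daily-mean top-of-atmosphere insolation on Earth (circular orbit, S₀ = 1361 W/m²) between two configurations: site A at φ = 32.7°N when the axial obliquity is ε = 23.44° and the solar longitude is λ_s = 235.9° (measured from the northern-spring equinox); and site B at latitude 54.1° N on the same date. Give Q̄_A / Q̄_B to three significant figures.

Q̄_A / Q̄_B ≈ 2.67

— Configuration A (φ=+32.7°):
Solar declination: sin δ = sin ε · sin λ_s = sin 23.44° × sin 235.9° = -0.32939, so δ = -19.232°.
cos H₀ = −tan(+32.7°) tan(-19.232°) = 0.2240, H₀ = 1.3449 rad.
Bracket: H₀ sin φ sin δ + cos φ cos δ sin H₀ = 1.3449×0.54024×-0.32939 + 0.84151×0.94419×0.97460 = -0.239324 + 0.774364 = 0.535040.
Q̄ = (S₀/π) × [bracket] = (1361/π) × 0.535040 = 231.79 W/m².
— Configuration B (φ=+54.1°):
cos H₀ = −tan(+54.1°) tan(-19.232°) = 0.4819, H₀ = 1.0679 rad.
Bracket: H₀ sin φ sin δ + cos φ cos δ sin H₀ = 1.0679×0.81004×-0.32939 + 0.58637×0.94419×0.87621 = -0.284936 + 0.485109 = 0.200173.
Q̄ = (S₀/π) × [bracket] = (1361/π) × 0.200173 = 86.719 W/m².
Ratio Q̄_A / Q̄_B = 231.79 / 86.719 = 2.673.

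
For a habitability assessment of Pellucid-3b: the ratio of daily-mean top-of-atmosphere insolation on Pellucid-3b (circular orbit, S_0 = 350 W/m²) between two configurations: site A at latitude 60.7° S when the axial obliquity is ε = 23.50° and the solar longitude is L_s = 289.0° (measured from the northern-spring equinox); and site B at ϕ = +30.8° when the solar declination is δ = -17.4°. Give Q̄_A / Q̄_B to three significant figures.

Q̄_A / Q̄_B ≈ 1.85

— Configuration A (ϕ=-60.7°):
Solar declination: sin δ = sin ε · sin L_s = sin 23.50° × sin 289.0° = -0.37702, so δ = -22.150°.
cos h₀ = −tan(-60.7°) tan(-22.150°) = -0.7254, h₀ = 2.3824 rad.
Bracket: h₀ sin ϕ sin δ + cos ϕ cos δ sin h₀ = 2.3824×-0.87207×-0.37702 + 0.48938×0.92620×0.68835 = 0.783304 + 0.312004 = 1.095308.
Q̄ = (S_0/π) × [bracket] = (350/π) × 1.095308 = 122.03 W/m².
— Configuration B (ϕ=+30.8°):
cos h₀ = −tan(+30.8°) tan(-17.400°) = 0.1868, h₀ = 1.3829 rad.
Bracket: h₀ sin ϕ sin δ + cos ϕ cos δ sin h₀ = 1.3829×0.51204×-0.29904 + 0.85896×0.95424×0.98240 = -0.211750 + 0.805228 = 0.593478.
Q̄ = (S_0/π) × [bracket] = (350/π) × 0.593478 = 66.118 W/m².
Ratio Q̄_A / Q̄_B = 122.03 / 66.118 = 1.846.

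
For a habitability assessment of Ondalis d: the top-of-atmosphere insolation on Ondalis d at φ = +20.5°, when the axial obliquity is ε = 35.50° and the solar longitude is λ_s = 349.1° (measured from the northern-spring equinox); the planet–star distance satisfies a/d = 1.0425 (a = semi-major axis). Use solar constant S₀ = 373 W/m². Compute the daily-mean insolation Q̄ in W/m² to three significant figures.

Solar declination: sin δ = sin ε · sin λ_s = sin 35.50° × sin 349.1° = -0.10981, so δ = -6.304°.
cos H₀ = −tan(+20.5°) tan(-6.304°) = 0.0413, H₀ = 1.5295 rad.
Bracket: H₀ sin φ sin δ + cos φ cos δ sin H₀ = 1.5295×0.35021×-0.10981 + 0.93667×0.99395×0.99915 = -0.058819 + 0.930212 = 0.871393.
Inverse-square distance factor (a/d)² = 1.0425² = 1.086806.
Q̄ = (S₀/π) × 1.086806 × [bracket] = (373/π) × 1.086806 × 0.871393 = 112.4 W/m².

Q̄ ≈ 112 W/m²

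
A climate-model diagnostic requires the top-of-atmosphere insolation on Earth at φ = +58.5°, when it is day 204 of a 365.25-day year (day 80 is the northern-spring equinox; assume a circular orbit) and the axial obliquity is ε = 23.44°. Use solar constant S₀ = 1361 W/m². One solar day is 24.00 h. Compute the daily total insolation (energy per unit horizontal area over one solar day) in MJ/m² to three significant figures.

Solar longitude: λ_s = 360° × (204 − 80)/365.25 = 122.218°.
sin δ = sin 23.44° × sin 122.218° = 0.33654, so δ = +19.666°.
cos H₀ = −tan(+58.5°) tan(+19.666°) = -0.5832, H₀ = 2.1935 rad.
Bracket: H₀ sin φ sin δ + cos φ cos δ sin H₀ = 2.1935×0.85264×0.33654 + 0.52250×0.94167×0.81233 = 0.629419 + 0.399685 = 1.029104.
Q̄ = (S₀/π) × [bracket] = (1361/π) × 1.029104 = 445.83 W/m².
Daily total = Q̄ × 24.00 h × 3600 s/h = 445.83 × 24.00 × 3600 / 10⁶ = 38.52 MJ/m².

38.5 MJ/m²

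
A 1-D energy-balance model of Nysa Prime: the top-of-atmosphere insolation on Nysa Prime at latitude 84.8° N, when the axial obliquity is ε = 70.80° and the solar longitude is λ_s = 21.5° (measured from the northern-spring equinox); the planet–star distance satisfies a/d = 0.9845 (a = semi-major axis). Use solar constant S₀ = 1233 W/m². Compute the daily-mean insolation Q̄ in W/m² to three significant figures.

Solar declination: sin δ = sin ε · sin λ_s = sin 70.80° × sin 21.5° = 0.34612, so δ = +20.250°.
cos H₀ = −tan(+84.8°) tan(+20.250°) = -4.0537 ≤ −1 ⇒ polar day, H₀ = π.
Bracket: H₀ sin φ sin δ + cos φ cos δ sin H₀ = 3.1416×0.99588×0.34612 + 0.09063×0.93819×0.00000 = 1.082891 + 0.000000 = 1.082891.
Inverse-square distance factor (a/d)² = 0.9845² = 0.969240.
Q̄ = (S₀/π) × 0.969240 × [bracket] = (1233/π) × 0.969240 × 1.082891 = 411.9 W/m².

Q̄ ≈ 412 W/m²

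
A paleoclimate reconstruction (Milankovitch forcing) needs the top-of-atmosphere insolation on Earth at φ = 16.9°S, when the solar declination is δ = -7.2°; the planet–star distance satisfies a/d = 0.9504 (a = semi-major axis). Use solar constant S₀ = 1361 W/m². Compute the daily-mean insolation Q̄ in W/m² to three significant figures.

cos H₀ = −tan(-16.9°) tan(-7.200°) = -0.0384, H₀ = 1.6092 rad.
Bracket: H₀ sin φ sin δ + cos φ cos δ sin H₀ = 1.6092×-0.29070×-0.12533 + 0.95681×0.99211×0.99926 = 0.058629 + 0.948558 = 1.007187.
Inverse-square distance factor (a/d)² = 0.9504² = 0.903260.
Q̄ = (S₀/π) × 0.903260 × [bracket] = (1361/π) × 0.903260 × 1.007187 = 394.1 W/m².

Q̄ ≈ 394 W/m²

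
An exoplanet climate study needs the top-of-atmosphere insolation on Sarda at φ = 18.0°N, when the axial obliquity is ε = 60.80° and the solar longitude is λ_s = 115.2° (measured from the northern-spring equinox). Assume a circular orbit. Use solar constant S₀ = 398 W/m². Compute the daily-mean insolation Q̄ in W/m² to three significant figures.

Q̄ ≈ 129 W/m²

Solar declination: sin δ = sin ε · sin λ_s = sin 60.80° × sin 115.2° = 0.78984, so δ = +52.171°.
cos H₀ = −tan(+18.0°) tan(+52.171°) = -0.4184, H₀ = 2.0025 rad.
Bracket: H₀ sin φ sin δ + cos φ cos δ sin H₀ = 2.0025×0.30902×0.78984 + 0.95106×0.61331×0.90824 = 0.488763 + 0.529771 = 1.018534.
Q̄ = (S₀/π) × [bracket] = (398/π) × 1.018534 = 129.0 W/m².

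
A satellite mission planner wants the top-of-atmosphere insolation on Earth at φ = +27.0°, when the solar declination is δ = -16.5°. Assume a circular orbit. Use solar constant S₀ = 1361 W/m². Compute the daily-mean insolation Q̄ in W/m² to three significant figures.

cos H₀ = −tan(+27.0°) tan(-16.500°) = 0.1509, H₀ = 1.4193 rad.
Bracket: H₀ sin φ sin δ + cos φ cos δ sin H₀ = 1.4193×0.45399×-0.28402 + 0.89101×0.95882×0.98854 = -0.183008 + 0.844528 = 0.661520.
Q̄ = (S₀/π) × [bracket] = (1361/π) × 0.661520 = 286.6 W/m².

Q̄ ≈ 287 W/m²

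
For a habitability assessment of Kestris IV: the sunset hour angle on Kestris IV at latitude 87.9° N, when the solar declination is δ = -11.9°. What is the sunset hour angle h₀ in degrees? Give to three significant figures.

h₀ = 0.00°

cos h₀ = −tan ϕ · tan δ = 5.7470 ≥ 1, so the host star never rises (polar night) and h₀ = 0.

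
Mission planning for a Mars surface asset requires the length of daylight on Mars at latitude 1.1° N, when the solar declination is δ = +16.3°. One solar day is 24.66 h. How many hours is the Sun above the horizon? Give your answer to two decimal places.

12.37 h

cos H₀ = −tan φ · tan δ = −tan(+1.1°) × tan(+16.300°) = -0.0056, so H₀ = 1.5764 rad = 90.32°.
Daylight = 2H₀/(2π) × 24.66 h = (1.5764/π) × 24.66 = 12.37 h.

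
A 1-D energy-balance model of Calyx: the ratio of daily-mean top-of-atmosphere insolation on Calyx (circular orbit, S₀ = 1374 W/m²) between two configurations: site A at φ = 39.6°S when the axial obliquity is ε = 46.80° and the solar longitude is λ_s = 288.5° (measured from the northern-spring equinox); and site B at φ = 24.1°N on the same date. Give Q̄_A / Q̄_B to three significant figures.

Q̄_A / Q̄_B ≈ 5.17

— Configuration A (φ=-39.6°):
Solar declination: sin δ = sin ε · sin λ_s = sin 46.80° × sin 288.5° = -0.69130, so δ = -43.733°.
cos H₀ = −tan(-39.6°) tan(-43.733°) = -0.7915, H₀ = 2.4840 rad.
Bracket: H₀ sin φ sin δ + cos φ cos δ sin H₀ = 2.4840×-0.63742×-0.69130 + 0.77051×0.72257×0.61121 = 1.094571 + 0.340290 = 1.434861.
Q̄ = (S₀/π) × [bracket] = (1374/π) × 1.434861 = 627.55 W/m².
— Configuration B (φ=+24.1°):
cos H₀ = −tan(+24.1°) tan(-43.733°) = 0.4280, H₀ = 1.1286 rad.
Bracket: H₀ sin φ sin δ + cos φ cos δ sin H₀ = 1.1286×0.40833×-0.69130 + 0.91283×0.72257×0.90380 = -0.318580 + 0.596132 = 0.277552.
Q̄ = (S₀/π) × [bracket] = (1374/π) × 0.277552 = 121.39 W/m².
Ratio Q̄_A / Q̄_B = 627.55 / 121.39 = 5.170.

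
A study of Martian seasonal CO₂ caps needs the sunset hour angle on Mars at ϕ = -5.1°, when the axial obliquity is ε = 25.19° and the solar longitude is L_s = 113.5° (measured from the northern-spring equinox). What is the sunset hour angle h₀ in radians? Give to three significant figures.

Solar declination: sin δ = sin ε · sin L_s = sin 25.19° × sin 113.5° = 0.39032, so δ = +22.974°.
cos h₀ = −tan ϕ · tan δ = −tan(-5.1°) × tan(+22.974°) = 0.0378, so h₀ = 1.5330 rad = 87.83°.

h₀ = 1.53 rad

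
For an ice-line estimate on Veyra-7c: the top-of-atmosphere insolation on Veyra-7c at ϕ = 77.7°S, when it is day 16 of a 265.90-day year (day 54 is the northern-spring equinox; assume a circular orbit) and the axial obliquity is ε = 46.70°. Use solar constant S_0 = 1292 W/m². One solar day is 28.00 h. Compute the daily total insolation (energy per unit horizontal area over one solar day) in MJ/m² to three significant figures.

72.4 MJ/m²

Solar longitude: L_s = 360° × (16 − 54)/265.90 = -51.448°, i.e. -51.448° + 360° = 308.552°.
sin δ = sin 46.70° × sin 308.552° = -0.56915, so δ = -34.691°.
cos h₀ = −tan(-77.7°) tan(-34.691°) = -3.1747 ≤ −1 ⇒ polar day, h₀ = π.
Bracket: h₀ sin ϕ sin δ + cos ϕ cos δ sin h₀ = 3.1416×-0.97705×-0.56915 + 0.21303×0.82223×0.00000 = 1.747006 + 0.000000 = 1.747006.
Q̄ = (S_0/π) × [bracket] = (1292/π) × 1.747006 = 718.47 W/m².
Daily total = Q̄ × 28.00 h × 3600 s/h = 718.47 × 28.00 × 3600 / 10⁶ = 72.42 MJ/m².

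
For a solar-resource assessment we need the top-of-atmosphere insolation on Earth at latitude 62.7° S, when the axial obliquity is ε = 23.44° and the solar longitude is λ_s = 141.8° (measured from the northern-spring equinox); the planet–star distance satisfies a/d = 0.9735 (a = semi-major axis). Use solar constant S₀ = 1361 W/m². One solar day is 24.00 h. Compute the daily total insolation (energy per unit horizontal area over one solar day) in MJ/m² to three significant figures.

5.54 MJ/m²

Solar declination: sin δ = sin ε · sin λ_s = sin 23.44° × sin 141.8° = 0.24600, so δ = +14.241°.
cos H₀ = −tan(-62.7°) tan(+14.241°) = 0.4917, H₀ = 1.0567 rad.
Bracket: H₀ sin φ sin δ + cos φ cos δ sin H₀ = 1.0567×-0.88862×0.24600 + 0.45865×0.96927×0.87075 = -0.230995 + 0.387097 = 0.156102.
Inverse-square distance factor (a/d)² = 0.9735² = 0.947702.
Q̄ = (S₀/π) × 0.947702 × [bracket] = (1361/π) × 0.947702 × 0.156102 = 64.090 W/m².
Daily total = Q̄ × 24.00 h × 3600 s/h = 64.090 × 24.00 × 3600 / 10⁶ = 5.537 MJ/m².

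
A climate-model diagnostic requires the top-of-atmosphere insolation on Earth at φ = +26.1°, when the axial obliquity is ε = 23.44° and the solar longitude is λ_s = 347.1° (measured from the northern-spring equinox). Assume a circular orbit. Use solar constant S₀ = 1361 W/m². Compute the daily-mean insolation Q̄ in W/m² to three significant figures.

Solar declination: sin δ = sin ε · sin λ_s = sin 23.44° × sin 347.1° = -0.08881, so δ = -5.095°.
cos H₀ = −tan(+26.1°) tan(-5.095°) = 0.0437, H₀ = 1.5271 rad.
Bracket: H₀ sin φ sin δ + cos φ cos δ sin H₀ = 1.5271×0.43994×-0.08881 + 0.89803×0.99605×0.99905 = -0.059665 + 0.893633 = 0.833968.
Q̄ = (S₀/π) × [bracket] = (1361/π) × 0.833968 = 361.3 W/m².

Q̄ ≈ 361 W/m²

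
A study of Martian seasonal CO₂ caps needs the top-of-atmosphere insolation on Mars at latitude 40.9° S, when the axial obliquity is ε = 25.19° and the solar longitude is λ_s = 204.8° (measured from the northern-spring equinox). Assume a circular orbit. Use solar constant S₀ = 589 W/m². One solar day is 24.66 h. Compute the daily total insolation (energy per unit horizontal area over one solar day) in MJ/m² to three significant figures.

15.6 MJ/m²

Solar declination: sin δ = sin ε · sin λ_s = sin 25.19° × sin 204.8° = -0.17853, so δ = -10.284°.
cos H₀ = −tan(-40.9°) tan(-10.284°) = -0.1572, H₀ = 1.7286 rad.
Bracket: H₀ sin φ sin δ + cos φ cos δ sin H₀ = 1.7286×-0.65474×-0.17853 + 0.75585×0.98393×0.98757 = 0.202057 + 0.734459 = 0.936516.
Q̄ = (S₀/π) × [bracket] = (589/π) × 0.936516 = 175.58 W/m².
Daily total = Q̄ × 24.66 h × 3600 s/h = 175.58 × 24.66 × 3600 / 10⁶ = 15.59 MJ/m².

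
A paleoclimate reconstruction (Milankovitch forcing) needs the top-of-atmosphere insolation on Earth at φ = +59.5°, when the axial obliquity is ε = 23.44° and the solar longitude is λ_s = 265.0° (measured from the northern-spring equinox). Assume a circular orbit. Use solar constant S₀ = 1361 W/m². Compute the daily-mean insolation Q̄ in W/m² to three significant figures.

Q̄ ≈ 26.7 W/m²

Solar declination: sin δ = sin ε · sin λ_s = sin 23.44° × sin 265.0° = -0.39627, so δ = -23.346°.
cos H₀ = −tan(+59.5°) tan(-23.346°) = 0.7327, H₀ = 0.7485 rad.
Bracket: H₀ sin φ sin δ + cos φ cos δ sin H₀ = 0.7485×0.86163×-0.39627 + 0.50754×0.91813×0.68052 = -0.255566 + 0.317114 = 0.061548.
Q̄ = (S₀/π) × [bracket] = (1361/π) × 0.061548 = 26.66 W/m².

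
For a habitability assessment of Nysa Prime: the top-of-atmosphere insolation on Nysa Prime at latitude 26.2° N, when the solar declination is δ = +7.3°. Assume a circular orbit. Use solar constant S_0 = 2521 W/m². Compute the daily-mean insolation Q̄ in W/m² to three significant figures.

Q̄ ≈ 786 W/m²

cos h₀ = −tan(+26.2°) tan(+7.300°) = -0.0630, h₀ = 1.6339 rad.
Bracket: h₀ sin ϕ sin δ + cos ϕ cos δ sin h₀ = 1.6339×0.44151×0.12706 + 0.89726×0.99189×0.99801 = 0.091659 + 0.888212 = 0.979871.
Q̄ = (S_0/π) × [bracket] = (2521/π) × 0.979871 = 786.3 W/m².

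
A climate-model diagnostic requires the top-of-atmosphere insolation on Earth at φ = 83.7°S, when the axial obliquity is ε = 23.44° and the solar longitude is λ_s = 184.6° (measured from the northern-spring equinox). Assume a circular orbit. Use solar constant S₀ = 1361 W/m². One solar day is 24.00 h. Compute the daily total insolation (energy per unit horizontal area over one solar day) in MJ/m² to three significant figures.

Solar declination: sin δ = sin ε · sin λ_s = sin 23.44° × sin 184.6° = -0.03190, so δ = -1.828°.
cos H₀ = −tan(-83.7°) tan(-1.828°) = -0.2891, H₀ = 1.8641 rad.
Bracket: H₀ sin φ sin δ + cos φ cos δ sin H₀ = 1.8641×-0.99396×-0.03190 + 0.10973×0.99949×0.95729 = 0.059106 + 0.104990 = 0.164096.
Q̄ = (S₀/π) × [bracket] = (1361/π) × 0.164096 = 71.090 W/m².
Daily total = Q̄ × 24.00 h × 3600 s/h = 71.090 × 24.00 × 3600 / 10⁶ = 6.142 MJ/m².

6.14 MJ/m²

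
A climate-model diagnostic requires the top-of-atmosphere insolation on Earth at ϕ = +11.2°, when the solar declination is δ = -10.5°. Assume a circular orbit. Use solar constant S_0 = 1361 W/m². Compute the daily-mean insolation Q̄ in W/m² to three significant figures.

Q̄ ≈ 394 W/m²

cos h₀ = −tan(+11.2°) tan(-10.500°) = 0.0367, h₀ = 1.5341 rad.
Bracket: h₀ sin ϕ sin δ + cos ϕ cos δ sin h₀ = 1.5341×0.19423×-0.18224 + 0.98096×0.98325×0.99933 = -0.054302 + 0.963883 = 0.909581.
Q̄ = (S_0/π) × [bracket] = (1361/π) × 0.909581 = 394.0 W/m².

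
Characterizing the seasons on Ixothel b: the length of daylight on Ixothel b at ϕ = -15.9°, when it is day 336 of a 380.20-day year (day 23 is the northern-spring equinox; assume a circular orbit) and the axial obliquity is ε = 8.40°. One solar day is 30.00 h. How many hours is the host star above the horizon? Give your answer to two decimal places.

15.36 h

Solar longitude: L_s = 360° × (336 − 23)/380.20 = 296.370°.
sin δ = sin 8.40° × sin 296.370° = -0.13088, so δ = -7.521°.
cos h₀ = −tan ϕ · tan δ = −tan(-15.9°) × tan(-7.521°) = -0.0376, so h₀ = 1.6084 rad = 92.16°.
Daylight = 2h₀/(2π) × 30.00 h = (1.6084/π) × 30.00 = 15.36 h.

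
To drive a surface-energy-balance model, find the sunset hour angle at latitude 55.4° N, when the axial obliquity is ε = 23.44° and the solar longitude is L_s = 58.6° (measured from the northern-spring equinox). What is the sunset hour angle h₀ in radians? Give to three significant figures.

h₀ = 2.12 rad

Solar declination: sin δ = sin ε · sin L_s = sin 23.44° × sin 58.6° = 0.33953, so δ = +19.848°.
cos h₀ = −tan ϕ · tan δ = −tan(+55.4°) × tan(+19.848°) = -0.5233, so h₀ = 2.1215 rad = 121.55°.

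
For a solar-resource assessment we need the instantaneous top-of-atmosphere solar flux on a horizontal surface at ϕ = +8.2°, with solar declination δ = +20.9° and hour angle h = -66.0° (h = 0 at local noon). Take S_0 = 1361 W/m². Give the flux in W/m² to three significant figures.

cos θ_z = sin ϕ sin δ + cos ϕ cos δ cos h = 0.050881 + 0.376090 = 0.426971.
Flux = S_0 · cos θ_z = 1361 × 0.426971 = 581.1 W/m².

581 W/m²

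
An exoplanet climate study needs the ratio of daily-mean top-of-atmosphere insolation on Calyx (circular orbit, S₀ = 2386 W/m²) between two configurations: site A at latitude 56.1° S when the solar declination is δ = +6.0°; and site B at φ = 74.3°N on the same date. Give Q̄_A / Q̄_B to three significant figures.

Q̄_A / Q̄_B ≈ 0.953

— Configuration A (φ=-56.1°):
cos H₀ = −tan(-56.1°) tan(+6.000°) = 0.1564, H₀ = 1.4137 rad.
Bracket: H₀ sin φ sin δ + cos φ cos δ sin H₀ = 1.4137×-0.83001×0.10453 + 0.55775×0.99452×0.98769 = -0.122654 + 0.547865 = 0.425211.
Q̄ = (S₀/π) × [bracket] = (2386/π) × 0.425211 = 322.94 W/m².
— Configuration B (φ=+74.3°):
cos H₀ = −tan(+74.3°) tan(+6.000°) = -0.3739, H₀ = 1.9540 rad.
Bracket: H₀ sin φ sin δ + cos φ cos δ sin H₀ = 1.9540×0.96269×0.10453 + 0.27060×0.99452×0.92746 = 0.196631 + 0.249595 = 0.446226.
Q̄ = (S₀/π) × [bracket] = (2386/π) × 0.446226 = 338.90 W/m².
Ratio Q̄_A / Q̄_B = 322.94 / 338.90 = 0.9529.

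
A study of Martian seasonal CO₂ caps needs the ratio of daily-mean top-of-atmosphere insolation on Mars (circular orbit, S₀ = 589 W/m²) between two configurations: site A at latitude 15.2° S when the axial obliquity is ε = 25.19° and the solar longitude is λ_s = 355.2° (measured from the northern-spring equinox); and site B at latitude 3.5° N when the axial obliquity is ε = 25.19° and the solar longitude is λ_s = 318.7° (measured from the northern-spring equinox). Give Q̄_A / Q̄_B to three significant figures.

Q̄_A / Q̄_B ≈ 1.05

— Configuration A (φ=-15.2°):
Solar declination: sin δ = sin ε · sin λ_s = sin 25.19° × sin 355.2° = -0.03562, so δ = -2.041°.
cos H₀ = −tan(-15.2°) tan(-2.041°) = -0.0097, H₀ = 1.5805 rad.
Bracket: H₀ sin φ sin δ + cos φ cos δ sin H₀ = 1.5805×-0.26219×-0.03562 + 0.96502×0.99937×0.99995 = 0.014761 + 0.964364 = 0.979125.
Q̄ = (S₀/π) × [bracket] = (589/π) × 0.979125 = 183.57 W/m².
— Configuration B (φ=+3.5°):
Solar declination: sin δ = sin ε · sin λ_s = sin 25.19° × sin 318.7° = -0.28091, so δ = -16.315°.
cos H₀ = −tan(+3.5°) tan(-16.315°) = 0.0179, H₀ = 1.5529 rad.
Bracket: H₀ sin φ sin δ + cos φ cos δ sin H₀ = 1.5529×0.06105×-0.28091 + 0.99813×0.95973×0.99984 = -0.026632 + 0.957782 = 0.931150.
Q̄ = (S₀/π) × [bracket] = (589/π) × 0.931150 = 174.58 W/m².
Ratio Q̄_A / Q̄_B = 183.57 / 174.58 = 1.051.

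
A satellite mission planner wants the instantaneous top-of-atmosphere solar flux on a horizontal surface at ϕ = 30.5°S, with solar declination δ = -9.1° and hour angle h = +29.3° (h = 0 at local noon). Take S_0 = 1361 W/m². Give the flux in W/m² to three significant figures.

cos θ_z = sin ϕ sin δ + cos ϕ cos δ cos h = 0.080271 + 0.741943 = 0.822214.
Flux = S_0 · cos θ_z = 1361 × 0.822214 = 1119 W/m².

1.12e+03 W/m²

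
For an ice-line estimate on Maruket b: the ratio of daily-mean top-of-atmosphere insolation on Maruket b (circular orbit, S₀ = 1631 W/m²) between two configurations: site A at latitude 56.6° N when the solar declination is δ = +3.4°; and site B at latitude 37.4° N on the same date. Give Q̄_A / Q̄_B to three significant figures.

Q̄_A / Q̄_B ≈ 0.740

— Configuration A (φ=+56.6°):
cos H₀ = −tan(+56.6°) tan(+3.400°) = -0.0901, H₀ = 1.6610 rad.
Bracket: H₀ sin φ sin δ + cos φ cos δ sin H₀ = 1.6610×0.83485×0.05931 + 0.55048×0.99824×0.99593 = 0.082244 + 0.547275 = 0.629519.
Q̄ = (S₀/π) × [bracket] = (1631/π) × 0.629519 = 326.82 W/m².
— Configuration B (φ=+37.4°):
cos H₀ = −tan(+37.4°) tan(+3.400°) = -0.0454, H₀ = 1.6162 rad.
Bracket: H₀ sin φ sin δ + cos φ cos δ sin H₀ = 1.6162×0.60738×0.05931 + 0.79441×0.99824×0.99897 = 0.058222 + 0.792195 = 0.850417.
Q̄ = (S₀/π) × [bracket] = (1631/π) × 0.850417 = 441.51 W/m².
Ratio Q̄_A / Q̄_B = 326.82 / 441.51 = 0.7402.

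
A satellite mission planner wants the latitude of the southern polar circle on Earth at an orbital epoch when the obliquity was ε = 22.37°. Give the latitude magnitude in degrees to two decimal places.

67.63°

The polar circle is the lowest latitude that experiences at least one full rotation of continuous darkness at the northern-summer solstice; it lies at |ϕ| = 90° − ε = 90° − 22.37° = 67.63°.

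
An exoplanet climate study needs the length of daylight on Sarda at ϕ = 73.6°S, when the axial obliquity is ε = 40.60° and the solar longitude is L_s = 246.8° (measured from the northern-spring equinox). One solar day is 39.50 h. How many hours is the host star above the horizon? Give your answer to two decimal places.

39.50 h

Solar declination: sin δ = sin ε · sin L_s = sin 40.60° × sin 246.8° = -0.59815, so δ = -36.737°.
Sunrise equation: cos h₀ = −tan ϕ · tan δ = -2.5360 ≤ −1, so the host star never sets (polar day) and h₀ = π.
Daylight = 2h₀/(2π) × 39.50 h = (3.1416/π) × 39.50 = 39.50 h.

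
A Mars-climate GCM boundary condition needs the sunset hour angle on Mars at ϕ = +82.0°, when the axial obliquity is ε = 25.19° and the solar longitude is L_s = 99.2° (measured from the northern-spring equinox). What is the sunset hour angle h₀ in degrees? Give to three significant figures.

Solar declination: sin δ = sin ε · sin L_s = sin 25.19° × sin 99.2° = 0.42015, so δ = +24.844°.
Sunrise equation: cos h₀ = −tan ϕ · tan δ = -3.2944 ≤ −1, so the Sun never sets (polar day) and h₀ = π.

h₀ = 180°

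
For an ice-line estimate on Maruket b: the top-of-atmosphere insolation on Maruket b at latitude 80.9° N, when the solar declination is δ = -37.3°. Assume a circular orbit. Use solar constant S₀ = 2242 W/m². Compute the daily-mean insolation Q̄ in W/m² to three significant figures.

Q̄ ≈ 0.00 W/m²

cos H₀ = −tan(+80.9°) tan(-37.300°) = 4.7561 ≥ 1 ⇒ polar night, H₀ = 0 and Q̄ = 0.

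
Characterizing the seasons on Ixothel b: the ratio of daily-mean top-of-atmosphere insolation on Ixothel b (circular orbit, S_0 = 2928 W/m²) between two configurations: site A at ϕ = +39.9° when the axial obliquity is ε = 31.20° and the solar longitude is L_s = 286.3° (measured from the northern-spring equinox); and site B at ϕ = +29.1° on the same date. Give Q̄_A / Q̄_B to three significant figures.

— Configuration A (ϕ=+39.9°):
Solar declination: sin δ = sin ε · sin L_s = sin 31.20° × sin 286.3° = -0.49721, so δ = -29.815°.
cos h₀ = −tan(+39.9°) tan(-29.815°) = 0.4792, h₀ = 1.0711 rad.
Bracket: h₀ sin ϕ sin δ + cos ϕ cos δ sin h₀ = 1.0711×0.64145×-0.49721 + 0.76717×0.86763×0.87773 = -0.341612 + 0.584234 = 0.242622.
Q̄ = (S_0/π) × [bracket] = (2928/π) × 0.242622 = 226.13 W/m².
— Configuration B (ϕ=+29.1°):
cos h₀ = −tan(+29.1°) tan(-29.815°) = 0.3190, h₀ = 1.2462 rad.
Bracket: h₀ sin ϕ sin δ + cos ϕ cos δ sin h₀ = 1.2462×0.48634×-0.49721 + 0.87377×0.86763×0.94777 = -0.301347 + 0.718513 = 0.417166.
Q̄ = (S_0/π) × [bracket] = (2928/π) × 0.417166 = 388.80 W/m².
Ratio Q̄_A / Q̄_B = 226.13 / 388.80 = 0.5816.

Q̄_A / Q̄_B ≈ 0.582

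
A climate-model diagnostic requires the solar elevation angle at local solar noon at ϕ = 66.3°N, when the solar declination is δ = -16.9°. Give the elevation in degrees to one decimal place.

6.8°

At local noon the hour angle is zero, so the zenith angle equals |ϕ − δ| = |+66.3° − (-16.900°)| = 83.200°.
Elevation = 90° − 83.200° = 6.8°.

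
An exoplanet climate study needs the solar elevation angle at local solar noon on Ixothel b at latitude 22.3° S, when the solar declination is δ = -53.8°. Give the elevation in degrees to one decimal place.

At local noon the hour angle is zero, so the zenith angle equals |φ − δ| = |-22.3° − (-53.800°)| = 31.500°.
Elevation = 90° − 31.500° = 58.5°.

58.5°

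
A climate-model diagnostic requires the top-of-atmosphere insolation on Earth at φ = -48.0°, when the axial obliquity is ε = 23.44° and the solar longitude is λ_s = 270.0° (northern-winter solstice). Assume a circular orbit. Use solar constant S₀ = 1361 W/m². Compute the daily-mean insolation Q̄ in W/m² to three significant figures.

Q̄ ≈ 499 W/m²

Solar declination: sin δ = sin ε · sin λ_s = sin 23.44° × sin 270.0° = -0.39779, so δ = -23.440°.
cos H₀ = −tan(-48.0°) tan(-23.440°) = -0.4815, H₀ = 2.0732 rad.
Bracket: H₀ sin φ sin δ + cos φ cos δ sin H₀ = 2.0732×-0.74314×-0.39779 + 0.66913×0.91748×0.87643 = 0.612866 + 0.538052 = 1.150918.
Q̄ = (S₀/π) × [bracket] = (1361/π) × 1.150918 = 498.6 W/m².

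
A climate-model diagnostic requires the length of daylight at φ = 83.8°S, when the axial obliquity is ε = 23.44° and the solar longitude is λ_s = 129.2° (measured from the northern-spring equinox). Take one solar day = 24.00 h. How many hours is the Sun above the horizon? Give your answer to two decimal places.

Solar declination: sin δ = sin ε · sin λ_s = sin 23.44° × sin 129.2° = 0.30826, so δ = +17.955°.
cos H₀ = −tan φ · tan δ = 2.9829 ≥ 1, so the Sun never rises (polar night) and H₀ = 0.
Daylight = 2H₀/(2π) × 24.00 h = (0.0000/π) × 24.00 = 0.00 h.

0.00 h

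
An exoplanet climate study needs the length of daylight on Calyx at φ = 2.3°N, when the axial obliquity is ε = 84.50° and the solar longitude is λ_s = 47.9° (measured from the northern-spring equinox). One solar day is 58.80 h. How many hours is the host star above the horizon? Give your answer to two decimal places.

30.22 h

Solar declination: sin δ = sin ε · sin λ_s = sin 84.50° × sin 47.9° = 0.73856, so δ = +47.609°.
cos H₀ = −tan φ · tan δ = −tan(+2.3°) × tan(+47.609°) = -0.0440, so H₀ = 1.6148 rad = 92.52°.
Daylight = 2H₀/(2π) × 58.80 h = (1.6148/π) × 58.80 = 30.22 h.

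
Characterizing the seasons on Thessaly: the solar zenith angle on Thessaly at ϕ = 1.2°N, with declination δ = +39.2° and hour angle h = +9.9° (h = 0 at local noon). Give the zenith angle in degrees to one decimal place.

θ_z = 39.1°

cos θ_z = sin ϕ sin δ + cos ϕ cos δ cos h = 0.013236 + 0.763238 = 0.776474.
θ_z = arccos(0.776474) = 39.1°.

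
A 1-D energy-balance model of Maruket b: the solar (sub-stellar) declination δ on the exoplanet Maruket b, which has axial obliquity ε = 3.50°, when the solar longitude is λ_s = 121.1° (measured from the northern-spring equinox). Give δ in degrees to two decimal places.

sin δ = sin ε · sin λ_s = sin 3.50° × sin 121.1° = 0.052274.
δ = arcsin(0.052274) = +3.00°.

δ = +3.00°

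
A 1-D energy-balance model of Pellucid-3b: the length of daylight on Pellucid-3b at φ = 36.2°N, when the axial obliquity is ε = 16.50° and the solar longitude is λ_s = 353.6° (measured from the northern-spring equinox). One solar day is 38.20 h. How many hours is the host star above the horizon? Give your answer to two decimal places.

Solar declination: sin δ = sin ε · sin λ_s = sin 16.50° × sin 353.6° = -0.03166, so δ = -1.814°.
cos H₀ = −tan φ · tan δ = −tan(+36.2°) × tan(-1.814°) = 0.0232, so H₀ = 1.5476 rad = 88.67°.
Daylight = 2H₀/(2π) × 38.20 h = (1.5476/π) × 38.20 = 18.82 h.

18.82 h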